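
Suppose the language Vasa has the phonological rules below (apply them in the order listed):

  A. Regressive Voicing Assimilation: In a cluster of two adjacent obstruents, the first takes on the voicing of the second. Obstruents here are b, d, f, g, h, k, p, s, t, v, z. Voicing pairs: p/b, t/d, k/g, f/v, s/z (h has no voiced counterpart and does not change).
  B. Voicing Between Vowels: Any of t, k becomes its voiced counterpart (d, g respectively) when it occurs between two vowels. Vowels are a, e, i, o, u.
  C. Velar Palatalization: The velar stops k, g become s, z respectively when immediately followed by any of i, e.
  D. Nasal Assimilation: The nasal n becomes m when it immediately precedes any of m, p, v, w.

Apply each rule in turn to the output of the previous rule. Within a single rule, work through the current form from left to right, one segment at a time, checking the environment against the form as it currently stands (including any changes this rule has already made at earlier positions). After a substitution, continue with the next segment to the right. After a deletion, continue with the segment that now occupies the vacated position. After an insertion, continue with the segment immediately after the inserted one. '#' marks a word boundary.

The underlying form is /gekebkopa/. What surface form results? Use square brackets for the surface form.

[zezepkopa]

A Regressive Voicing Assimilation: [gekebkopa] → [gekepkopa]
B Voicing Between Vowels: [gekepkopa] → [gegepkopa]
C Velar Palatalization: [gegepkopa] → [zezepkopa]
D Nasal Assimilation: no change — [zezepkopa]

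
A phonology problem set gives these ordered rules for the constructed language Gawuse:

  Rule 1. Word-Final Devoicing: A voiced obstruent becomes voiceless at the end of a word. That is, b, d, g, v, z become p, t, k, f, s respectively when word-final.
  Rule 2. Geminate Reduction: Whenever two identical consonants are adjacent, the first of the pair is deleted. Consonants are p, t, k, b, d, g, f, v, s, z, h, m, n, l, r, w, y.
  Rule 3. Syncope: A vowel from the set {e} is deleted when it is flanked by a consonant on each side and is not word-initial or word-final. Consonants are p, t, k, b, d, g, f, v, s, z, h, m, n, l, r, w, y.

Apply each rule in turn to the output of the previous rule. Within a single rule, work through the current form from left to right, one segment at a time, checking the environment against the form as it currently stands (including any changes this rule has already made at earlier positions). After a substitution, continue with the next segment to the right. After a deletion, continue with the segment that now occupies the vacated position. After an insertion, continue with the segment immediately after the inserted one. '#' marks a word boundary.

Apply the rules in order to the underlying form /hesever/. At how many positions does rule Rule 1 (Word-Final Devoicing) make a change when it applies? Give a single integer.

0

Rule 1 Word-Final Devoicing: no change — [hesever]
Rule 2 Geminate Reduction: no change — [hesever]
Rule 3 Syncope: [hesever] → [hsvr]
Rule Rule 1 changed 0 position(s).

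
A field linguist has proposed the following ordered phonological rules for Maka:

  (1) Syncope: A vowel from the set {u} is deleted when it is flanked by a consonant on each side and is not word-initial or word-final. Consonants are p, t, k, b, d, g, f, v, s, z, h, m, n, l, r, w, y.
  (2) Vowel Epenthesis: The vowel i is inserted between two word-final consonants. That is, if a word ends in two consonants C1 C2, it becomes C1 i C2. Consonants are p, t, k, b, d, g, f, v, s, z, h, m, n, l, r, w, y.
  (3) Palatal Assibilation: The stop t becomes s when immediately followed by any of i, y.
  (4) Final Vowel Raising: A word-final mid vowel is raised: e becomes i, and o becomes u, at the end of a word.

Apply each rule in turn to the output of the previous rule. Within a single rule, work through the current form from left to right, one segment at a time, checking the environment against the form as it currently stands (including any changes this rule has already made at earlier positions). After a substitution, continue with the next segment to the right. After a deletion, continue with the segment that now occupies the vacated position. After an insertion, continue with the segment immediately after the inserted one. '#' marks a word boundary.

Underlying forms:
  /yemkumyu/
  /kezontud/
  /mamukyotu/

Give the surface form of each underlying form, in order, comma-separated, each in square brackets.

[yemkmyu], [kezonsid], [mamkyotu]

/yemkumyu/:
  (1) Syncope: [yemkumyu] → [yemkmyu]
  (2) Vowel Epenthesis: no change — [yemkmyu]
  (3) Palatal Assibilation: no change — [yemkmyu]
  (4) Final Vowel Raising: no change — [yemkmyu]
/kezontud/:
  (1) Syncope: [kezontud] → [kezontd]
  (2) Vowel Epenthesis: [kezontd] → [kezontid]
  (3) Palatal Assibilation: [kezontid] → [kezonsid]
  (4) Final Vowel Raising: no change — [kezonsid]
/mamukyotu/:
  (1) Syncope: [mamukyotu] → [mamkyotu]
  (2) Vowel Epenthesis: no change — [mamkyotu]
  (3) Palatal Assibilation: no change — [mamkyotu]
  (4) Final Vowel Raising: no change — [mamkyotu]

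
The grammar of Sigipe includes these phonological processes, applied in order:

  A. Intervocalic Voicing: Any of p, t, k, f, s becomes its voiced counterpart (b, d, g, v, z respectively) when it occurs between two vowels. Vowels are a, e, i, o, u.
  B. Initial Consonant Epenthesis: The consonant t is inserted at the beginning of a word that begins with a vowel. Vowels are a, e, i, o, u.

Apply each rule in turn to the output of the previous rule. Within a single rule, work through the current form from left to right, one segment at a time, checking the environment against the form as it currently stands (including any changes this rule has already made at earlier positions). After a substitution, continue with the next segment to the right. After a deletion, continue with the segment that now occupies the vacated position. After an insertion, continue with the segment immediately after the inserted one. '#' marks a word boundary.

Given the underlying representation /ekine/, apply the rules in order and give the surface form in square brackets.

[tegine]

A Intervocalic Voicing: [ekine] → [egine]
B Initial Consonant Epenthesis: [egine] → [tegine]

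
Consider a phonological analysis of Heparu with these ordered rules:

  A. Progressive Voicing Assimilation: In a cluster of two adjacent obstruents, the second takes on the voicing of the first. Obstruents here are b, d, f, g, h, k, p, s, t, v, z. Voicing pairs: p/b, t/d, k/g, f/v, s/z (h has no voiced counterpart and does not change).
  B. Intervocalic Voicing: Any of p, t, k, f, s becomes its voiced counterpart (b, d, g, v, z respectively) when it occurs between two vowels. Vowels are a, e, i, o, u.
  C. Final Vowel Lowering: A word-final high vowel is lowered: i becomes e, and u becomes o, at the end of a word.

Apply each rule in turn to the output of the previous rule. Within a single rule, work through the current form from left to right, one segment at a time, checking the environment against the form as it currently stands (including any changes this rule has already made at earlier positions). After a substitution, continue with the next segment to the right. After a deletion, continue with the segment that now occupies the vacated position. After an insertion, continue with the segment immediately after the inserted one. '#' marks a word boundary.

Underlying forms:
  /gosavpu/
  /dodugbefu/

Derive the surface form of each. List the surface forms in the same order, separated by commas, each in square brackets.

[gozavbo], [dodugbevo]

/gosavpu/:
  A Progressive Voicing Assimilation: [gosavpu] → [gosavbu]
  B Intervocalic Voicing: [gosavbu] → [gozavbu]
  C Final Vowel Lowering: [gozavbu] → [gozavbo]
/dodugbefu/:
  A Progressive Voicing Assimilation: no change — [dodugbefu]
  B Intervocalic Voicing: [dodugbefu] → [dodugbevu]
  C Final Vowel Lowering: [dodugbevu] → [dodugbevo]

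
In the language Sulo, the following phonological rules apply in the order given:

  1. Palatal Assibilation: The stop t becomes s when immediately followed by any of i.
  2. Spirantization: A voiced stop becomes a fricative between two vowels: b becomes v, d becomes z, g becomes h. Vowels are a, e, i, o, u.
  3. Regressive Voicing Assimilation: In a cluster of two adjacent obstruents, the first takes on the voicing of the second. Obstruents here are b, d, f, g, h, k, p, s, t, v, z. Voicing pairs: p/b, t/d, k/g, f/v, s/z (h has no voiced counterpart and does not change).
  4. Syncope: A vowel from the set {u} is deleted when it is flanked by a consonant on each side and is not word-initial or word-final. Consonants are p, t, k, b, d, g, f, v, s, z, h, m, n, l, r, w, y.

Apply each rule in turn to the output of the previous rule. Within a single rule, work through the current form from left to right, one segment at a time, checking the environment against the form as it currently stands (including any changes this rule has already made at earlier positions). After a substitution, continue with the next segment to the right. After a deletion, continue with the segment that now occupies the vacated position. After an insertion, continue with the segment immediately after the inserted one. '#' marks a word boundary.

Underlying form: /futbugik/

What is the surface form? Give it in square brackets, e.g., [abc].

[fdbhik]

1 Palatal Assibilation: no change — [futbugik]
2 Spirantization: [futbugik] → [futbuhik]
3 Regressive Voicing Assimilation: [futbuhik] → [fudbuhik]
4 Syncope: [fudbuhik] → [fdbhik]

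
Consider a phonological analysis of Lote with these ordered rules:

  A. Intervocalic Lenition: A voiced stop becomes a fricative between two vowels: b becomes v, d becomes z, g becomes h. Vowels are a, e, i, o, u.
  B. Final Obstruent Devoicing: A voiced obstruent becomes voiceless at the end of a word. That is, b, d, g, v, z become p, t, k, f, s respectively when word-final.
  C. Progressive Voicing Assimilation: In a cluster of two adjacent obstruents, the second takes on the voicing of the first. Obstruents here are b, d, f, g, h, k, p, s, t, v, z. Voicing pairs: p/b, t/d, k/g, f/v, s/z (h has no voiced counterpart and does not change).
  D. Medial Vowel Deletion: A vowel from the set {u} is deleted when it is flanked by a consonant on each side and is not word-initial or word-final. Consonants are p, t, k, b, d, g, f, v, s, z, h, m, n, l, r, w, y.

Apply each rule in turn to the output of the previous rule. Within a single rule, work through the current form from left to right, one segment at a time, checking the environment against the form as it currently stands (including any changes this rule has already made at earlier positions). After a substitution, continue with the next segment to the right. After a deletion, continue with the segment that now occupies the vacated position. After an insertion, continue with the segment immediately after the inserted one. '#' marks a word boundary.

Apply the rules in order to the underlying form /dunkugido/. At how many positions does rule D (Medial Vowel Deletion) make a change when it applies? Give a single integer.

2

A Intervocalic Lenition: [dunkugido] → [dunkuhizo]
B Final Obstruent Devoicing: no change — [dunkuhizo]
C Progressive Voicing Assimilation: no change — [dunkuhizo]
D Medial Vowel Deletion: [dunkuhizo] → [dnkhizo]
Rule D changed 2 position(s).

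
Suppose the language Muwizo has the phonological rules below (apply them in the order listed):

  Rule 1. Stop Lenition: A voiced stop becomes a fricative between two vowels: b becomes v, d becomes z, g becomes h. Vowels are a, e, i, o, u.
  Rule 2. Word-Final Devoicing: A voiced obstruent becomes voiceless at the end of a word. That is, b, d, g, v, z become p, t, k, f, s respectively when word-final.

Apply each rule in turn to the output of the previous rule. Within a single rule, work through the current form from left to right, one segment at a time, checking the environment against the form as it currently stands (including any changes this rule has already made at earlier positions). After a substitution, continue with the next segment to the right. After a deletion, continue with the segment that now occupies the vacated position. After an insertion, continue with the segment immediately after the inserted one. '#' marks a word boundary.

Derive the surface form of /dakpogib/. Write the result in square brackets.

[dakpohip]

Rule 1 Stop Lenition: [dakpogib] → [dakpohib]
Rule 2 Word-Final Devoicing: [dakpohib] → [dakpohip]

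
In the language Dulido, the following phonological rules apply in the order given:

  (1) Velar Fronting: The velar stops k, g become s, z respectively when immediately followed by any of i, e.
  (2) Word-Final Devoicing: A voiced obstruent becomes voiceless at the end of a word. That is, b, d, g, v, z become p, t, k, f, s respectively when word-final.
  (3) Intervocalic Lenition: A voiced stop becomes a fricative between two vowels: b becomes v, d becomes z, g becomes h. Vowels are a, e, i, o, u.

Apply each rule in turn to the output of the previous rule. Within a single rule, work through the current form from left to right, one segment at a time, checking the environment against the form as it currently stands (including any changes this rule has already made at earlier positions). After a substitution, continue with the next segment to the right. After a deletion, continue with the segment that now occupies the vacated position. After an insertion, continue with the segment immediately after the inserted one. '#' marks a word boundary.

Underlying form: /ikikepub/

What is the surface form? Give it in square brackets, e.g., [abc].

[isisepup]

(1) Velar Fronting: [ikikepub] → [isisepub]
(2) Word-Final Devoicing: [isisepub] → [isisepup]
(3) Intervocalic Lenition: no change — [isisepup]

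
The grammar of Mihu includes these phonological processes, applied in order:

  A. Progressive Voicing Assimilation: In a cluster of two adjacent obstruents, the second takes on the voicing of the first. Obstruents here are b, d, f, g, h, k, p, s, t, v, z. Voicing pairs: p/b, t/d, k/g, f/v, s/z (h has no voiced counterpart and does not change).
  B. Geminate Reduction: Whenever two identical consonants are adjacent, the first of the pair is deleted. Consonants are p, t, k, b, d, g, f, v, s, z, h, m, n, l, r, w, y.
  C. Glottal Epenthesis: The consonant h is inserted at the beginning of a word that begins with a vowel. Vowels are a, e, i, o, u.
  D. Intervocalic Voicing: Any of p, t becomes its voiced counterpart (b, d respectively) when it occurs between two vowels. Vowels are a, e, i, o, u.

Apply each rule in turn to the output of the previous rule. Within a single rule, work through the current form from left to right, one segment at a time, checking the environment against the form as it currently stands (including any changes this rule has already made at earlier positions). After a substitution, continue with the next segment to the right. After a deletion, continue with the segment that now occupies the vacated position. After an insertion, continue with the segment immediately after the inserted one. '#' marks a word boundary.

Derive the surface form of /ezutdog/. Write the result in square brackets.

[hezudog]

A Progressive Voicing Assimilation: [ezutdog] → [ezuttog]
B Geminate Reduction: [ezuttog] → [ezutog]
C Glottal Epenthesis: [ezutog] → [hezutog]
D Intervocalic Voicing: [hezutog] → [hezudog]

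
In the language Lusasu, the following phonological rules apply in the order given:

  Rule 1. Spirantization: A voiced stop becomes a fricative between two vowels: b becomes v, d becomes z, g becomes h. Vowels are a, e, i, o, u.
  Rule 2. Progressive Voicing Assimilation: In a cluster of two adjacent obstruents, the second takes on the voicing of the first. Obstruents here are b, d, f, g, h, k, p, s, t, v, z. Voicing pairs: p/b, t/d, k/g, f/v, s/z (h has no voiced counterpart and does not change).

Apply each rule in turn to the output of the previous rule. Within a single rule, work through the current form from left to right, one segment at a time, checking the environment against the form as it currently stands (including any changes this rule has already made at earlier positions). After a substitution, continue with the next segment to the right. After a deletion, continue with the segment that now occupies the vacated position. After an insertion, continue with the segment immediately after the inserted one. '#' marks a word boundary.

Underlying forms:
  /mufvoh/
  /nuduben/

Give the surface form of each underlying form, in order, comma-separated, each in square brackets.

/mufvoh/:
  Rule 1 Spirantization: no change — [mufvoh]
  Rule 2 Progressive Voicing Assimilation: [mufvoh] → [muffoh]
/nuduben/:
  Rule 1 Spirantization: [nuduben] → [nuzuven]
  Rule 2 Progressive Voicing Assimilation: no change — [nuzuven]

[muffoh], [nuzuven]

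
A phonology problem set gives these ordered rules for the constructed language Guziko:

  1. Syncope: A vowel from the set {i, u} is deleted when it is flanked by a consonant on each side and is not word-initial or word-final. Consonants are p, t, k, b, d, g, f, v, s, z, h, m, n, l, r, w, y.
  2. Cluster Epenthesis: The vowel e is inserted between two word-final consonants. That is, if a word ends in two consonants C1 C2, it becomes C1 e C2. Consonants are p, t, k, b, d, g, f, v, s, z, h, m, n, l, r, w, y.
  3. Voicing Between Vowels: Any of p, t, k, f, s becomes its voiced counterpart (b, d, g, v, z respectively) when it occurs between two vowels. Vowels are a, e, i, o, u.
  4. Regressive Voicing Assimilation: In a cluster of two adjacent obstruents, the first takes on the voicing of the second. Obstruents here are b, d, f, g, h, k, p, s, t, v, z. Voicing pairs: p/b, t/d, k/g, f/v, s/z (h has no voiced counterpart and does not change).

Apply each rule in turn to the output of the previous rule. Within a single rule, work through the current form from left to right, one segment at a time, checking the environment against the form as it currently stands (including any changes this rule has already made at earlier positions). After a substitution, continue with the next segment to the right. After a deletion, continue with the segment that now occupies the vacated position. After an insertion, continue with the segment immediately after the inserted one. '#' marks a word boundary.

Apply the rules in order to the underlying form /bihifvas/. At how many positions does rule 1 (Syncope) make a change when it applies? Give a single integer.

1 Syncope: [bihifvas] → [bhfvas]
2 Cluster Epenthesis: no change — [bhfvas]
3 Voicing Between Vowels: no change — [bhfvas]
4 Regressive Voicing Assimilation: [bhfvas] → [phvvas]
Rule 1 changed 2 position(s).

2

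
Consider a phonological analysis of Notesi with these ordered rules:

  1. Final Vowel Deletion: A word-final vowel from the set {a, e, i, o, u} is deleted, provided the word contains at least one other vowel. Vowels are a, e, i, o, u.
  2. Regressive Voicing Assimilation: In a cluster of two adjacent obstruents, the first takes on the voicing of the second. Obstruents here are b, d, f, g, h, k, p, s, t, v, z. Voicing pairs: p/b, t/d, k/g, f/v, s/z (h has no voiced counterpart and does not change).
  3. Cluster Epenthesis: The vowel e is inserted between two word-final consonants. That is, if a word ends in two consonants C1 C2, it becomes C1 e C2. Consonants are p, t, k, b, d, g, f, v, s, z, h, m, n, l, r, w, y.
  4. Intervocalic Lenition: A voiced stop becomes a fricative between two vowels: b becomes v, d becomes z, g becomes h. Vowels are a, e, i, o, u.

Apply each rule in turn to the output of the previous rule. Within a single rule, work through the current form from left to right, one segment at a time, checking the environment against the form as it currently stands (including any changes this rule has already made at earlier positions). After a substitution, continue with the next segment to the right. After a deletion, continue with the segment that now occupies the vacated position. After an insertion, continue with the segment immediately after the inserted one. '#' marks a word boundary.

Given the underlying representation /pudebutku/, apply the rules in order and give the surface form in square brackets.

1 Final Vowel Deletion: [pudebutku] → [pudebutk]
2 Regressive Voicing Assimilation: no change — [pudebutk]
3 Cluster Epenthesis: [pudebutk] → [pudebutek]
4 Intervocalic Lenition: [pudebutek] → [puzevutek]

[puzevutek]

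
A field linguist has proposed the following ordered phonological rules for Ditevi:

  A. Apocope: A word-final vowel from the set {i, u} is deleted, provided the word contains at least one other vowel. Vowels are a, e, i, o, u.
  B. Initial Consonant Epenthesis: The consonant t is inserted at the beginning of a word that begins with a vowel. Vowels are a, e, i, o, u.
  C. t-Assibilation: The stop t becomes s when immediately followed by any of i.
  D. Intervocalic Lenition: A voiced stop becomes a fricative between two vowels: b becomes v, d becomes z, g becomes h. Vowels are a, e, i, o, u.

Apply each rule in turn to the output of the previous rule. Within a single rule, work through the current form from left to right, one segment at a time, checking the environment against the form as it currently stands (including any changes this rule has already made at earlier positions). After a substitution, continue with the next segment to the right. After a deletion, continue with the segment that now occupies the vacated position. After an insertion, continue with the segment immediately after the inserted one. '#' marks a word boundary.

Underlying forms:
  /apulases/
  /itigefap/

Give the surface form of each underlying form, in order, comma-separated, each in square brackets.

[tapulases], [sisihefap]

/apulases/:
  A Apocope: no change — [apulases]
  B Initial Consonant Epenthesis: [apulases] → [tapulases]
  C t-Assibilation: no change — [tapulases]
  D Intervocalic Lenition: no change — [tapulases]
/itigefap/:
  A Apocope: no change — [itigefap]
  B Initial Consonant Epenthesis: [itigefap] → [titigefap]
  C t-Assibilation: [titigefap] → [sisigefap]
  D Intervocalic Lenition: [sisigefap] → [sisihefap]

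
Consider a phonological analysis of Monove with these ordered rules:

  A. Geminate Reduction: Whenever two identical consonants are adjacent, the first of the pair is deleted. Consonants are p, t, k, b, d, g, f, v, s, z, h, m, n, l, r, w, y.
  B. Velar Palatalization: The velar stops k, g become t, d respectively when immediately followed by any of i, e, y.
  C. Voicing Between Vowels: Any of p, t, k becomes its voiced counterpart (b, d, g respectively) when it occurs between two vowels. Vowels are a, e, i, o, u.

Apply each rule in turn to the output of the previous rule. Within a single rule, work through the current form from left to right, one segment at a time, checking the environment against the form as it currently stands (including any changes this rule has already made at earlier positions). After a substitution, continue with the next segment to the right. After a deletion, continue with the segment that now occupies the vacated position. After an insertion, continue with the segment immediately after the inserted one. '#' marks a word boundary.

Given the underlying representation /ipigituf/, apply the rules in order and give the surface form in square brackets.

A Geminate Reduction: no change — [ipigituf]
B Velar Palatalization: [ipigituf] → [ipidituf]
C Voicing Between Vowels: [ipidituf] → [ibididuf]

[ibididuf]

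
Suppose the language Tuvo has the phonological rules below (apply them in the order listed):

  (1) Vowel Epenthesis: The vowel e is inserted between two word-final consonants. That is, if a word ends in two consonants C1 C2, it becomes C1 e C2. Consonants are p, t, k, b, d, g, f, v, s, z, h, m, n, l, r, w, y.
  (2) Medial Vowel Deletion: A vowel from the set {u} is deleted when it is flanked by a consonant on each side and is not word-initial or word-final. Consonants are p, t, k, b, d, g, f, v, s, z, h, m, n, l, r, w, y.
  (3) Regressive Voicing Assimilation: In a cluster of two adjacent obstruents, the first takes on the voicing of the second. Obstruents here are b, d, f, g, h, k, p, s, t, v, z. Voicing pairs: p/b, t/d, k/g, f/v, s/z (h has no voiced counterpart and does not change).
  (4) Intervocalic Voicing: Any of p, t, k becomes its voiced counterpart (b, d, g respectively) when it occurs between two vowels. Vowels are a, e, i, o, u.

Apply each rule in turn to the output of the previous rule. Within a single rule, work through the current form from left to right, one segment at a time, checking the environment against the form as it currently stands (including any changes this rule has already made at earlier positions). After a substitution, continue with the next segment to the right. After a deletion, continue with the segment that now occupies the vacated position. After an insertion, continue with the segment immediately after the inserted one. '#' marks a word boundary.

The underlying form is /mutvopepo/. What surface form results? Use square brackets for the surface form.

[mdvobebo]

(1) Vowel Epenthesis: no change — [mutvopepo]
(2) Medial Vowel Deletion: [mutvopepo] → [mtvopepo]
(3) Regressive Voicing Assimilation: [mtvopepo] → [mdvopepo]
(4) Intervocalic Voicing: [mdvopepo] → [mdvobebo]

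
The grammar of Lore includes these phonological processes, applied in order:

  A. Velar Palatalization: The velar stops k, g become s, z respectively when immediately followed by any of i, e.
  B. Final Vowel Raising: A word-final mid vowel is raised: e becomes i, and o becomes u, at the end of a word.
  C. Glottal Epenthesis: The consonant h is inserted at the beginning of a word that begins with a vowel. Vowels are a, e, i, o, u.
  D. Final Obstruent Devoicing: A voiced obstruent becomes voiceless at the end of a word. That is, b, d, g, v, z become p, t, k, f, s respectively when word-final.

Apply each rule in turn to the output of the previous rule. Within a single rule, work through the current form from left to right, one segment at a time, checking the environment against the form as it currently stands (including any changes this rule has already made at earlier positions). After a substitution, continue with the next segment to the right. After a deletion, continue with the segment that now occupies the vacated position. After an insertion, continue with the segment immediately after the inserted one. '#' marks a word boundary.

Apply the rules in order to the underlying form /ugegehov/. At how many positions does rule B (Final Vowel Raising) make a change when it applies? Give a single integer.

0

A Velar Palatalization: [ugegehov] → [uzezehov]
B Final Vowel Raising: no change — [uzezehov]
C Glottal Epenthesis: [uzezehov] → [huzezehov]
D Final Obstruent Devoicing: [huzezehov] → [huzezehof]
Rule B changed 0 position(s).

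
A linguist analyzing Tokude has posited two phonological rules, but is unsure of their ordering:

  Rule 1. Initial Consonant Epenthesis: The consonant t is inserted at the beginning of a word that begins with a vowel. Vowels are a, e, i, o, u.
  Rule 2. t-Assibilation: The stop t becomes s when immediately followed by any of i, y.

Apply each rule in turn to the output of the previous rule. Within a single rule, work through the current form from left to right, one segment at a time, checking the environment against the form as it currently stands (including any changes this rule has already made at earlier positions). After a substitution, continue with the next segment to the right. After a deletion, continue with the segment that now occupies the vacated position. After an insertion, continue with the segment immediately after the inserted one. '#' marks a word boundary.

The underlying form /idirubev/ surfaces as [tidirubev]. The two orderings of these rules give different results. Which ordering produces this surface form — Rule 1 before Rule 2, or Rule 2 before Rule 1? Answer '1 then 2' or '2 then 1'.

2 then 1

Order 1 then 2:
  1 Initial Consonant Epenthesis: [idirubev] → [tidirubev]
  2 t-Assibilation: [tidirubev] → [sidirubev]
  result: [sidirubev]
Order 2 then 1:
  2 t-Assibilation: no change — [idirubev]
  1 Initial Consonant Epenthesis: [idirubev] → [tidirubev]
  result: [tidirubev]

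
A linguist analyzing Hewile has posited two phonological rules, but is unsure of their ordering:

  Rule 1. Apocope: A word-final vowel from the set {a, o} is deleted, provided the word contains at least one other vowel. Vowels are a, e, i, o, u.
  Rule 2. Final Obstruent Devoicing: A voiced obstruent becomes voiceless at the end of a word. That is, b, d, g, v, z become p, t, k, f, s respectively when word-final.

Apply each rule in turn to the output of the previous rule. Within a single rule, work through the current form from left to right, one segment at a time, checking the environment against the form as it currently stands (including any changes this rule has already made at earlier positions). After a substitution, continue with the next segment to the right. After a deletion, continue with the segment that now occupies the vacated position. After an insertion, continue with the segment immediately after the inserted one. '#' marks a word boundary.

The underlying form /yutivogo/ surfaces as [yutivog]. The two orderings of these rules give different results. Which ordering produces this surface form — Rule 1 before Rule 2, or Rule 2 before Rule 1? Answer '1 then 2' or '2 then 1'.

2 then 1

Order 1 then 2:
  1 Apocope: [yutivogo] → [yutivog]
  2 Final Obstruent Devoicing: [yutivog] → [yutivok]
  result: [yutivok]
Order 2 then 1:
  2 Final Obstruent Devoicing: no change — [yutivogo]
  1 Apocope: [yutivogo] → [yutivog]
  result: [yutivog]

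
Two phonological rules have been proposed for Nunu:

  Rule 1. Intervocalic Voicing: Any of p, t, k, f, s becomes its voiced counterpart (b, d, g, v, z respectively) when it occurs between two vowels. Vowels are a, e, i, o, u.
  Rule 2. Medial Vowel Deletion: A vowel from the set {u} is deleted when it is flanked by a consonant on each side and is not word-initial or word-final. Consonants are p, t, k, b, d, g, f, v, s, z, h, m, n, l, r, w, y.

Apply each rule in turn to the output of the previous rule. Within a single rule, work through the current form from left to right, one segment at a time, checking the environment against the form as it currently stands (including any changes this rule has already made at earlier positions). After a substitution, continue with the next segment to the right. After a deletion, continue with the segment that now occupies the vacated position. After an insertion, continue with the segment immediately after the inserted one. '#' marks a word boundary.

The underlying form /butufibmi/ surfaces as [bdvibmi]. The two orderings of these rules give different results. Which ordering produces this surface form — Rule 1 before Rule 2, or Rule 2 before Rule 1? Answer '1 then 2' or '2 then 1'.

1 then 2

Order 1 then 2:
  1 Intervocalic Voicing: [butufibmi] → [buduvibmi]
  2 Medial Vowel Deletion: [buduvibmi] → [bdvibmi]
  result: [bdvibmi]
Order 2 then 1:
  2 Medial Vowel Deletion: [butufibmi] → [btfibmi]
  1 Intervocalic Voicing: no change — [btfibmi]
  result: [btfibmi]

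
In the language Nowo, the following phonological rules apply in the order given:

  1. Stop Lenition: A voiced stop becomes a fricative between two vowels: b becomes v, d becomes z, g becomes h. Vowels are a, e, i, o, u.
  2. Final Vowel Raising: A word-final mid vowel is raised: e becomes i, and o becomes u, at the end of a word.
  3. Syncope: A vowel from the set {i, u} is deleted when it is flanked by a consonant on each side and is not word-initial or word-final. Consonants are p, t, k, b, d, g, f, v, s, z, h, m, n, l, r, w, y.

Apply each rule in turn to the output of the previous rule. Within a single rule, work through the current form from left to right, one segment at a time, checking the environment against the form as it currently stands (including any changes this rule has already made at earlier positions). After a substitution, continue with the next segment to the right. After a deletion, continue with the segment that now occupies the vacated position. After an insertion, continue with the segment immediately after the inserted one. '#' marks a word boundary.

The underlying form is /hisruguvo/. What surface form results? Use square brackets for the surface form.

[hsrhvu]

1 Stop Lenition: [hisruguvo] → [hisruhuvo]
2 Final Vowel Raising: [hisruhuvo] → [hisruhuvu]
3 Syncope: [hisruhuvu] → [hsrhvu]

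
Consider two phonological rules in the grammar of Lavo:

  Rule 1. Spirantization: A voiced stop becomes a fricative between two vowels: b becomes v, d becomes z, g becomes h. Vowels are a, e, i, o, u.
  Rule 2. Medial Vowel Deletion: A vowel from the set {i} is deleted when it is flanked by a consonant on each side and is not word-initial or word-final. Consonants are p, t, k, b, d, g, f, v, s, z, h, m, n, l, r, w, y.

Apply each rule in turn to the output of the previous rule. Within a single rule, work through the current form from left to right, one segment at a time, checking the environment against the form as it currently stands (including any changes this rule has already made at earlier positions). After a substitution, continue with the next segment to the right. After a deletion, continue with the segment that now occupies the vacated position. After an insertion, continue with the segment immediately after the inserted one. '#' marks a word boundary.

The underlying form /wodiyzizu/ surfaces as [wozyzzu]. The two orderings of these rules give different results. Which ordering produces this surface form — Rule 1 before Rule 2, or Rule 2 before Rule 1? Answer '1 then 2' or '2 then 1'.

Order 1 then 2:
  1 Spirantization: [wodiyzizu] → [woziyzizu]
  2 Medial Vowel Deletion: [woziyzizu] → [wozyzzu]
  result: [wozyzzu]
Order 2 then 1:
  2 Medial Vowel Deletion: [wodiyzizu] → [wodyzzu]
  1 Spirantization: no change — [wodyzzu]
  result: [wodyzzu]

1 then 2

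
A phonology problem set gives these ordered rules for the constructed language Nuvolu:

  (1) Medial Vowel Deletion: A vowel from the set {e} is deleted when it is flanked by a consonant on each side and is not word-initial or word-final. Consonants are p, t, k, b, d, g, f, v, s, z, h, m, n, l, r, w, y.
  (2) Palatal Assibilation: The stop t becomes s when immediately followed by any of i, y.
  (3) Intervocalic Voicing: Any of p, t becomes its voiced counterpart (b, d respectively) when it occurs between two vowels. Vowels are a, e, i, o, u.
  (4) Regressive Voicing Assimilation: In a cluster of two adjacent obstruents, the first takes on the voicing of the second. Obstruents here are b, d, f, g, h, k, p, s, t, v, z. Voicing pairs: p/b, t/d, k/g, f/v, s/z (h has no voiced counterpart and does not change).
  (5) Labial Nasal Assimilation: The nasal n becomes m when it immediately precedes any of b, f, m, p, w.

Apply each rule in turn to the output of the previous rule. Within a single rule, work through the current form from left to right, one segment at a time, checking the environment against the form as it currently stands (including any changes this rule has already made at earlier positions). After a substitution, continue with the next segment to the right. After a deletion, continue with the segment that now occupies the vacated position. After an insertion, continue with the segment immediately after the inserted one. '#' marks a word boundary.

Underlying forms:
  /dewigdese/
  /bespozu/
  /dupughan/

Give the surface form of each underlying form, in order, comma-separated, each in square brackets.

/dewigdese/:
  (1) Medial Vowel Deletion: [dewigdese] → [dwigdse]
  (2) Palatal Assibilation: no change — [dwigdse]
  (3) Intervocalic Voicing: no change — [dwigdse]
  (4) Regressive Voicing Assimilation: [dwigdse] → [dwigtse]
  (5) Labial Nasal Assimilation: no change — [dwigtse]
/bespozu/:
  (1) Medial Vowel Deletion: [bespozu] → [bspozu]
  (2) Palatal Assibilation: no change — [bspozu]
  (3) Intervocalic Voicing: no change — [bspozu]
  (4) Regressive Voicing Assimilation: [bspozu] → [pspozu]
  (5) Labial Nasal Assimilation: no change — [pspozu]
/dupughan/:
  (1) Medial Vowel Deletion: no change — [dupughan]
  (2) Palatal Assibilation: no change — [dupughan]
  (3) Intervocalic Voicing: [dupughan] → [dubughan]
  (4) Regressive Voicing Assimilation: [dubughan] → [dubukhan]
  (5) Labial Nasal Assimilation: no change — [dubukhan]

[dwigtse], [pspozu], [dubukhan]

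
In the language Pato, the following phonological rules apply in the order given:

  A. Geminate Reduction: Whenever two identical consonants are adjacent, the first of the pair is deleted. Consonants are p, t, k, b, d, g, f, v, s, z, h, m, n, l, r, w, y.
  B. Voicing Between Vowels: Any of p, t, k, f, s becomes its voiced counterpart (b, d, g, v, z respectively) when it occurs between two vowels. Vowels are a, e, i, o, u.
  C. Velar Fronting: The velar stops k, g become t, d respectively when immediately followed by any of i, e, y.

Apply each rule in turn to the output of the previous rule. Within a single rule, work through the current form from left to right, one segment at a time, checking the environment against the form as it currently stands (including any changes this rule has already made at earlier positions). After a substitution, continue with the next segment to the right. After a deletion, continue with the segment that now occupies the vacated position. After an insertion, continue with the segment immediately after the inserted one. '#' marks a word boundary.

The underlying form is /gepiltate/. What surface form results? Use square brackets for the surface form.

[debiltade]

A Geminate Reduction: no change — [gepiltate]
B Voicing Between Vowels: [gepiltate] → [gebiltade]
C Velar Fronting: [gebiltade] → [debiltade]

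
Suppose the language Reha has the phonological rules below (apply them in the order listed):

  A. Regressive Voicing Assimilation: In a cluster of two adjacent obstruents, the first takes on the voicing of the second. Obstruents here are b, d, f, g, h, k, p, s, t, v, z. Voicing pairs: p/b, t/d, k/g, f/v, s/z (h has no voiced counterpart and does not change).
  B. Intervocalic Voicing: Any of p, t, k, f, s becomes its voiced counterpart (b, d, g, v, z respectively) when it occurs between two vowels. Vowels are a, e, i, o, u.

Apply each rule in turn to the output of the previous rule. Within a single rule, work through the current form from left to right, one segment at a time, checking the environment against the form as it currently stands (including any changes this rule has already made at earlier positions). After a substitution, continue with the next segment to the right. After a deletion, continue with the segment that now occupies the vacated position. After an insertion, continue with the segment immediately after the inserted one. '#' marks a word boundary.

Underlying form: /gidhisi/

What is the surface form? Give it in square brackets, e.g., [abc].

A Regressive Voicing Assimilation: [gidhisi] → [githisi]
B Intervocalic Voicing: [githisi] → [githizi]

[githizi]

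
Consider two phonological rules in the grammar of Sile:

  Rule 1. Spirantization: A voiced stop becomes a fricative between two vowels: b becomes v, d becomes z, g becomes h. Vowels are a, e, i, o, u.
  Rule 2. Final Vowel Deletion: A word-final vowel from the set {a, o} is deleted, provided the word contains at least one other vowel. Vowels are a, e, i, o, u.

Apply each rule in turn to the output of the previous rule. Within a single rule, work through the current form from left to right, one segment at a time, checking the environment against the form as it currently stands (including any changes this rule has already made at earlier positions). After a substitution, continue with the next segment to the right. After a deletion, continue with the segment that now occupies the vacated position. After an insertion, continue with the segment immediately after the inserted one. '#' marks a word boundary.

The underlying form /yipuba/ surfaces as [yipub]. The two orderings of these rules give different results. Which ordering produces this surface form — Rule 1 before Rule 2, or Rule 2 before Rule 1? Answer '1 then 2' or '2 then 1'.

Order 1 then 2:
  1 Spirantization: [yipuba] → [yipuva]
  2 Final Vowel Deletion: [yipuva] → [yipuv]
  result: [yipuv]
Order 2 then 1:
  2 Final Vowel Deletion: [yipuba] → [yipub]
  1 Spirantization: no change — [yipub]
  result: [yipub]

2 then 1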